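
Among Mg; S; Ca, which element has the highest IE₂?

After 1 electron has been removed, what remains? Mg⁺ still has 1 valence electron; S⁺ still has 5 valence electrons; Ca⁺ still has 1 valence electron.
All are still removing valence electrons, so compare the +1 ions as you would atoms: IE_2 generally rises across a period (higher Z_eff) and falls down a group (larger shell), subject to the usual subshell exceptions.
Valence configurations: Mg⁺ [Ne]3s¹, S⁺ [Ne]3s²3p³, Ca⁺ [Ar]4s¹.
Tabulated IE_2 (kJ/mol): Mg 1451, S 2252, Ca 1145.
So the second ionization energies run Ca < Mg < S.

S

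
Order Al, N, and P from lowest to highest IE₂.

Al < P < N

IE_2 is the cost of taking one more electron from the +1 cation: Al⁺ still has 2 valence electrons; N⁺ still has 4 valence electrons; P⁺ still has 4 valence electrons.
All are still removing valence electrons, so compare the +1 ions as you would atoms: IE_2 generally rises across a period (higher Z_eff) and falls down a group (larger shell), subject to the usual subshell exceptions.
Valence configurations: Al⁺ [Ne]3s², N⁺ [He]2s²2p², P⁺ [Ne]3s²3p².
The numbers (kJ/mol): Al 1817, N 2856, P 1907.
Hence IE_2: Al < P < N.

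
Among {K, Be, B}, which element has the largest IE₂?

IE_2 is the cost of taking one more electron from the +1 cation: K⁺ is the bare [Ar] core; Be⁺ still has 1 valence electron; B⁺ still has 2 valence electrons.
Pulling an electron out of a noble-gas core costs far more than removing a remaining valence electron, so K sits at the high end of IE_2.
Valence configurations: Be⁺ [He]2s¹, B⁺ [He]2s².
The numbers (kJ/mol): K 3052, Be 1757, B 2427.
So the second ionization energies run Be < B < K.

K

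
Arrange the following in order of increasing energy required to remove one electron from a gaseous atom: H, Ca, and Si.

Ca < Si < H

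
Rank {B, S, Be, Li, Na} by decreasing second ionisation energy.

After 1 electron has been removed, what remains? B⁺ still has 2 valence electrons; S⁺ still has 5 valence electrons; Be⁺ still has 1 valence electron; Li⁺ is the bare [He] core; Na⁺ is the bare [Ne] core.
Breaking into a closed-shell core is much more expensive than removing a leftover valence electron — Na and Li have the largest IE_2 here.
Valence configurations: B⁺ [He]2s², S⁺ [Ne]3s²3p³, Be⁺ [He]2s¹.
Approximate IE_2 values (kJ/mol): B 2427, S 2252, Be 1757, Li 7298, Na 4562.
Overall IE_2 order: Be < S < B < Na < Li.

Li, Na, B, S, Be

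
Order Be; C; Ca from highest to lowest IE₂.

After 1 electron has been removed, what remains? Be⁺ still has 1 valence electron; C⁺ still has 3 valence electrons; Ca⁺ still has 1 valence electron.
All are still removing valence electrons, so compare the +1 ions as you would atoms: IE_2 generally rises across a period (higher Z_eff) and falls down a group (larger shell), subject to the usual subshell exceptions.
Valence configurations: Be⁺ [He]2s¹, C⁺ [He]2s²2p¹, Ca⁺ [Ar]4s¹.
Tabulated IE_2 (kJ/mol): Be 1757, C 2353, Ca 1145.
So the second ionization energies run Ca < Be < C.

C, Be, Ca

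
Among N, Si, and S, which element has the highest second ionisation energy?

N

The second ionization energy removes an electron from the +1 ion. For each element: N⁺ still has 4 valence electrons; Si⁺ still has 3 valence electrons; S⁺ still has 5 valence electrons.
All are still removing valence electrons, so compare the +1 ions as you would atoms: IE_2 generally rises across a period (higher Z_eff) and falls down a group (larger shell), subject to the usual subshell exceptions.
Valence configurations: N⁺ [He]2s²2p², Si⁺ [Ne]3s²3p¹, S⁺ [Ne]3s²3p³.
The numbers (kJ/mol): N 2856, Si 1577, S 2252.
Overall IE_2 order: Si < S < N.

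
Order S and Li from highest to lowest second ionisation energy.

Consider each +1 ion: S⁺ still has 5 valence electrons; Li⁺ is the bare [He] core.
Core electrons are held far more tightly than valence electrons, so Li tops the IE_2 order.
Tabulated IE_2 (kJ/mol): S 2252, Li 7298.
Overall IE_2 order: S < Li.

Li > S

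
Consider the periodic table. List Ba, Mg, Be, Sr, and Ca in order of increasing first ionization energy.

Ba < Sr < Ca < Mg < Be

Be is in period 2, group 2; Mg is in period 3, group 2; Ca is in period 4, group 2; Sr is in period 5, group 2; Ba is in period 6, group 2.
IE₁ increases left→right with effective nuclear charge and decreases top→bottom as the valence shell moves farther out.
All are in group 2, so first ionization energy increases up the group.
So from lowest to highest: Ba < Sr < Ca < Mg < Be.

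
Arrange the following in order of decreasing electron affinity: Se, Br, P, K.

Electron affinity generally becomes more exothermic across a period toward the halogens and less exothermic down a group.
Neither a single period nor a single group — weigh both effects.
P > K: both effects reinforce here, so P is clearly the higher of the two.
Se > P: the two effects oppose for this pair; the across-period effect wins (195 vs 72 kJ/mol).
Br > Se: both are in period 4; the period trend gives Br the larger value.
Tabulated electron affinity (kJ/mol): P 72, K 48, Se 195, Br 325.
So from highest to lowest: Br > Se > P > K.

Br > Se > P > K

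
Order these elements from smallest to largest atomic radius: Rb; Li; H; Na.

H < Li < Na < Rb

H is in period 1, group 1; Li is in period 2, group 1; Na is in period 3, group 1; Rb is in period 5, group 1.
Atomic radius shrinks across a period as nuclear charge pulls the same shell inward, and grows down a group as new shells are added.
All are in group 1, so atomic radius increases down the group.
So from smallest to largest: H < Li < Na < Rb.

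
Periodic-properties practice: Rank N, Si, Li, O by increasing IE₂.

The second ionization energy removes an electron from the +1 ion. For each element: N⁺ still has 4 valence electrons; Si⁺ still has 3 valence electrons; Li⁺ is the bare [He] core; O⁺ still has 5 valence electrons.
Core electrons are held far more tightly than valence electrons, so Li tops the IE_2 order.
Valence configurations: N⁺ [He]2s²2p², Si⁺ [Ne]3s²3p¹, O⁺ [He]2s²2p³.
Tabulated IE_2 (kJ/mol): N 2856, Si 1577, Li 7298, O 3388.
Hence IE_2: Si < N < O < Li.

Si < N < O < Li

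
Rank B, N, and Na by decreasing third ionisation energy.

Na, N, B

The third ionization energy removes an electron from the +2 ion. For each element: B²⁺ still has 1 valence electron; N²⁺ still has 3 valence electrons; Na²⁺ is already 1 electron into the core.
Breaking into a closed-shell core is much more expensive than removing a leftover valence electron — Na has the largest IE_3 here.
Valence configurations: B²⁺ [He]2s¹, N²⁺ [He]2s²2p¹.
Approximate IE_3 values (kJ/mol): B 3660, N 4578, Na 6910.
So the third ionization energies run B < N < Na.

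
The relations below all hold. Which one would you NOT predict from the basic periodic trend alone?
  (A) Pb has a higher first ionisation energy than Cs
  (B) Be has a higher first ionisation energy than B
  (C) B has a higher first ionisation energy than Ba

The general trend: first ionisation energy increases across a period and decreases down a group.
(A) Pb (period 6, group 14) vs Cs (period 6, group 1): the stated order agrees with the simple trend.
(B) Be (period 2, group 2) vs B (period 2, group 13): the stated order contradicts the simple trend.
(C) B (period 2, group 13) vs Ba (period 6, group 2): the stated order agrees with the simple trend.
The exception is (B): removing B's lone 2p electron is easier than breaking Be's filled 2s².

(B)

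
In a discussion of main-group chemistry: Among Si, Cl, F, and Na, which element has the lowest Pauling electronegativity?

F is in period 2, group 17; Na is in period 3, group 1; Si is in period 3, group 14; Cl is in period 3, group 17.
EN rises left→right (higher Z_eff, smaller atoms) and falls top→bottom (larger, more shielded atoms).
These span different periods and groups, so the two trends combine.
Si > Na: both are in period 3; the period trend gives Si the larger value.
Cl > Si: both are in period 3; the period trend gives Cl the larger value.
F > Cl: they share group 17; the group trend gives F the larger value.
Tabulated electronegativity (Pauling): F 3.98, Na 0.93, Si 1.90, Cl 3.16.
The lowest Pauling electronegativity among these belongs to Na.

Na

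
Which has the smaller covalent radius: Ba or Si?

Radius decreases left→right (rising Z_eff, same n) and increases top→bottom (higher n).
Neither a single period nor a single group — weigh both effects.
Ba > Si: both effects reinforce here, so Ba is clearly the larger of the two.
Approximate values (pm): Si 116, Ba 196.
So Si has the smaller covalent radius (Si < Ba).

Si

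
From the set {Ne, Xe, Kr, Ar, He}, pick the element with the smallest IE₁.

He is in period 1, group 18; Ne is in period 2, group 18; Ar is in period 3, group 18; Kr is in period 4, group 18; Xe is in period 5, group 18.
Removing the outermost electron gets harder across a period and easier down a group.
All are in group 18, so first ionization energy increases up the group.
The smallest IE₁ among these belongs to Xe.

Xe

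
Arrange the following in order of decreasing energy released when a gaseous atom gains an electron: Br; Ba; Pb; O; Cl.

Cl, Br, O, Pb, Ba

Electron affinity generally becomes more exothermic across a period toward the halogens and less exothermic down a group.
These span different periods and groups, so the two trends combine.
Pb > Ba: both are in period 6; the period trend gives Pb the larger value.
O > Pb: relative to Pb, both the across-period and down-group shifts push O's electron affinity up.
Br > O: the two effects oppose for this pair; the across-period effect wins (325 vs 141 kJ/mol).
Cl > Br: Cl sits above Br in group 17, so the down-group effect alone puts Cl higher.
For reference (kJ/mol): O 141, Cl 349, Br 325, Ba 14, Pb 35.
So from highest to lowest: Cl > Br > O > Pb > Ba.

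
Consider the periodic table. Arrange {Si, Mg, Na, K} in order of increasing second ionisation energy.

Mg < Si < K < Na

The second ionization energy removes an electron from the +1 ion. For each element: Si⁺ still has 3 valence electrons; Mg⁺ still has 1 valence electron; Na⁺ is the bare [Ne] core; K⁺ is the bare [Ar] core.
Pulling an electron out of a noble-gas core costs far more than removing a remaining valence electron, so K and Na sit at the high end of IE_2.
Valence configurations: Si⁺ [Ne]3s²3p¹, Mg⁺ [Ne]3s¹.
Approximate IE_2 values (kJ/mol): Si 1577, Mg 1451, Na 4562, K 3052.
Hence IE_2: Mg < Si < K < Na.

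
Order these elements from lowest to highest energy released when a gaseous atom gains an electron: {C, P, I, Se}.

P, C, Se, I

C is in period 2, group 14; P is in period 3, group 15; Se is in period 4, group 16; I is in period 5, group 17.
Adding an electron releases more energy for atoms nearer the top right (short of the noble gases).
These sit on a diagonal, where the across-period and down-group effects partly cancel.
C > P: period and group pull opposite ways; the down-group shift dominates (122 vs 72 kJ/mol).
Se > C: period and group pull opposite ways; the across-period shift dominates (195 vs 122 kJ/mol).
I > Se: the two effects oppose for this pair; the across-period effect wins (295 vs 195 kJ/mol).
Approximate values (kJ/mol): C 122, P 72, Se 195, I 295.
So from lowest to highest: P < C < Se < I.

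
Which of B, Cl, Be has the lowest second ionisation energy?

Be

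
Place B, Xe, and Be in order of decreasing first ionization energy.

Be is in period 2, group 2; B is in period 2, group 13; Xe is in period 5, group 18.
First ionization energy rises across a period (greater Z_eff holds electrons more tightly) and falls down a group (valence electrons are farther from the nucleus).
Neither a single period nor a single group — weigh both effects.
Be > B: this pair runs against the simple trend — see the exception note.
Xe > Be: the two effects oppose for this pair; the across-period effect wins (1170 vs 900 kJ/mol).
Note the exception: Be has a higher first ionization energy than B, contrary to the simple trend — removing B's lone 2p electron is easier than breaking Be's filled 2s².
Tabulated first ionization energy (kJ/mol): Be 900, B 801, Xe 1170.
So from highest to lowest: Xe > Be > B.

Xe, Be, B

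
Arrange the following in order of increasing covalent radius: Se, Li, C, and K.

C < Se < Li < K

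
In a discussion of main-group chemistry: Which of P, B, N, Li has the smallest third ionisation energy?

The third ionization energy removes an electron from the +2 ion. For each element: P²⁺ still has 3 valence electrons; B²⁺ still has 1 valence electron; N²⁺ still has 3 valence electrons; Li²⁺ is already 1 electron into the core.
Core electrons are held far more tightly than valence electrons, so Li tops the IE_3 order.
Valence configurations: P²⁺ [Ne]3s²3p¹, B²⁺ [He]2s¹, N²⁺ [He]2s²2p¹.
Tabulated IE_3 (kJ/mol): P 2914, B 3660, N 4578, Li 11815.
Overall IE_3 order: P < B < N < Li.

P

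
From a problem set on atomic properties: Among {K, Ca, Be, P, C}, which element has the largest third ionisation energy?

Be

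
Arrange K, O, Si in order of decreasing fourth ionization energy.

O > K > Si

Consider each +3 ion: K³⁺ is already 2 electrons into the core; O³⁺ still has 3 valence electrons; Si³⁺ still has 1 valence electron.
Usually core removal costs more than valence removal, but here the competition is close: a tightly held n=2 valence electron can cost more to remove than an n=3 core electron, so the actual values have to decide it.
Valence configurations: O³⁺ [He]2s²2p¹, Si³⁺ [Ne]3s¹.
Approximate IE_4 values (kJ/mol): K 5877, O 7469, Si 4356.
Overall IE_4 order: Si < K < O.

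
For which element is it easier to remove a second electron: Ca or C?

Consider each +1 ion: Ca⁺ still has 1 valence electron; C⁺ still has 3 valence electrons.
All are still removing valence electrons, so compare the +1 ions as you would atoms: IE_2 generally rises across a period (higher Z_eff) and falls down a group (larger shell), subject to the usual subshell exceptions.
Valence configurations: Ca⁺ [Ar]4s¹, C⁺ [He]2s²2p¹.
Tabulated IE_2 (kJ/mol): Ca 1145, C 2353.
Hence IE_2: Ca < C.

Ca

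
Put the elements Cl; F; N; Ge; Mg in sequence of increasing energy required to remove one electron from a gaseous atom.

Mg < Ge < Cl < N < F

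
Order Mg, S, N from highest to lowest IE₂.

IE_2 is the cost of taking one more electron from the +1 cation: Mg⁺ still has 1 valence electron; S⁺ still has 5 valence electrons; N⁺ still has 4 valence electrons.
All are still removing valence electrons, so compare the +1 ions as you would atoms: IE_2 generally rises across a period (higher Z_eff) and falls down a group (larger shell), subject to the usual subshell exceptions.
Valence configurations: Mg⁺ [Ne]3s¹, S⁺ [Ne]3s²3p³, N⁺ [He]2s²2p².
The numbers (kJ/mol): Mg 1451, S 2252, N 2856.
Hence IE_2: Mg < S < N.

N, S, Mg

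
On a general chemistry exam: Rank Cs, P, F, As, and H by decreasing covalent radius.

Moving right in a period, electrons are added to the same shell under a stronger nuclear pull, so atoms get smaller; moving down, a new shell is opened and atoms get larger.
These span different periods and groups, so the two trends combine.
F > H: the two effects oppose for this pair; the down-group effect wins (64 vs 32 pm).
P > F: both effects reinforce here, so P is clearly the larger of the two.
As > P: they share group 15; the group trend gives As the larger value.
Cs > As: both effects reinforce here, so Cs is clearly the larger of the two.
Approximate values (pm): H 32, F 64, P 111, As 121, Cs 232.
So from largest to smallest: Cs > As > P > F > H.

Cs > As > P > F > H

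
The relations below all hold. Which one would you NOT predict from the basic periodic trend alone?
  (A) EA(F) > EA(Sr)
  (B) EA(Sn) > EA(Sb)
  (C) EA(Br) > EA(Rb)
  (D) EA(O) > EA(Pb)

The general trend: electron affinity increases across a period and decreases down a group.
(A) F (period 2, group 17) vs Sr (period 5, group 2): the stated order agrees with the simple trend.
(B) Sn (period 5, group 14) vs Sb (period 5, group 15): the stated order contradicts the simple trend.
(C) Br (period 4, group 17) vs Rb (period 5, group 1): the stated order agrees with the simple trend.
(D) O (period 2, group 16) vs Pb (period 6, group 14): the stated order agrees with the simple trend.
The exception is (B): adding an electron to Sb's half-filled 5p³ is unfavourable, so Sn has the more exothermic EA.

(B)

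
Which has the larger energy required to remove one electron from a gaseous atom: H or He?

He

IE₁ increases left→right with effective nuclear charge and decreases top→bottom as the valence shell moves farther out.
All lie in period 1, so first ionization energy increases left to right.
So He has the larger energy required to remove one electron from a gaseous atom (He > H).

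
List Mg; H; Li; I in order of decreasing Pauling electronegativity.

Smaller atoms with higher effective nuclear charge are more electronegative.
Here both period and group differ, so the two effects have to be weighed against each other.
Mg > Li: period and group pull opposite ways; the across-period shift dominates (1.31 vs 0.98).
H > Mg: the two effects oppose for this pair; the down-group effect wins (2.20 vs 1.31).
I > H: the two effects oppose for this pair; the across-period effect wins (2.66 vs 2.20).
Tabulated electronegativity (Pauling): H 2.20, Li 0.98, Mg 1.31, I 2.66.
So from highest to lowest: I > H > Mg > Li.

I, H, Mg, Li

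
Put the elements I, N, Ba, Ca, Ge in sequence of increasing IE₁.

Ba, Ca, Ge, I, N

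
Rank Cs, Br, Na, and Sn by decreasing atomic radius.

Na is in period 3, group 1; Br is in period 4, group 17; Sn is in period 5, group 14; Cs is in period 6, group 1.
Atomic radius shrinks across a period as nuclear charge pulls the same shell inward, and grows down a group as new shells are added.
Neither a single period nor a single group — weigh both effects.
Sn > Br: relative to Br, both the across-period and down-group shifts push Sn's atomic radius up.
Na > Sn: the two effects oppose for this pair; the across-period effect wins (155 vs 140 pm).
Cs > Na: Cs sits below Na in group 1, so the down-group effect alone puts Cs larger.
Approximate values (pm): Na 155, Br 114, Sn 140, Cs 232.
So from largest to smallest: Cs > Na > Sn > Br.

Cs, Na, Sn, Br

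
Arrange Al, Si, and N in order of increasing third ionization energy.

Al < Si < N

The third ionization energy removes an electron from the +2 ion. For each element: Al²⁺ still has 1 valence electron; Si²⁺ still has 2 valence electrons; N²⁺ still has 3 valence electrons.
All are still removing valence electrons, so compare the +2 ions as you would atoms: IE_3 generally rises across a period (higher Z_eff) and falls down a group (larger shell), subject to the usual subshell exceptions.
Valence configurations: Al²⁺ [Ne]3s¹, Si²⁺ [Ne]3s², N²⁺ [He]2s²2p¹.
Approximate IE_3 values (kJ/mol): Al 2745, Si 3232, N 4578.
So the third ionization energies run Al < Si < N.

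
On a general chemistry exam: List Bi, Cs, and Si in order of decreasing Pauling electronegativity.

Bi > Si > Cs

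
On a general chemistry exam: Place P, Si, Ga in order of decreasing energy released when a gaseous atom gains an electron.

Adding an electron releases more energy for atoms nearer the top right (short of the noble gases).
Here both period and group differ, so the two effects have to be weighed against each other.
P > Ga: relative to Ga, both the across-period and down-group shifts push P's electron affinity up.
Si > P: this pair runs against the simple trend — see the exception note.
Note the exception: Si has a higher electron affinity than P, contrary to the simple trend — adding an electron to P's half-filled 3p³ is unfavourable, so Si (3p²) has the more exothermic EA.
Approximate values (kJ/mol): Si 134, P 72, Ga 29.
So from highest to lowest: Si > P > Ga.

Si > P > Ga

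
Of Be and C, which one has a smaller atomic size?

Be is in period 2, group 2; C is in period 2, group 14.
Atomic radius shrinks across a period as nuclear charge pulls the same shell inward, and grows down a group as new shells are added.
All lie in period 2, so atomic radius increases right to left.
So C has the smaller atomic size (C < Be).

C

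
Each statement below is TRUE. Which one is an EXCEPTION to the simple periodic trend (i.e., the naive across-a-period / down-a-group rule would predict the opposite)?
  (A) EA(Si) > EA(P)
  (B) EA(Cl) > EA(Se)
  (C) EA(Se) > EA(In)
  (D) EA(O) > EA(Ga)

(A)

The general trend: electron affinity increases across a period and decreases down a group.
(A) Si (period 3, group 14) vs P (period 3, group 15): the stated order contradicts the simple trend.
(B) Cl (period 3, group 17) vs Se (period 4, group 16): the stated order agrees with the simple trend.
(C) Se (period 4, group 16) vs In (period 5, group 13): the stated order agrees with the simple trend.
(D) O (period 2, group 16) vs Ga (period 4, group 13): the stated order agrees with the simple trend.
The exception is (A): adding an electron to P's half-filled 3p³ is unfavourable, so Si (3p²) has the more exothermic EA.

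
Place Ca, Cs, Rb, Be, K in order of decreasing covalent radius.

Moving right in a period, electrons are added to the same shell under a stronger nuclear pull, so atoms get smaller; moving down, a new shell is opened and atoms get larger.
These span different periods and groups, so the two trends combine.
Ca > Be: Ca sits below Be in group 2, so the down-group effect alone puts Ca larger.
K > Ca: both are in period 4; the period trend gives K the larger value.
Rb > K: they share group 1; the group trend gives Rb the larger value.
Cs > Rb: Cs sits below Rb in group 1, so the down-group effect alone puts Cs larger.
Tabulated atomic radius (pm): Be 102, K 196, Ca 171, Rb 210, Cs 232.
So from largest to smallest: Cs > Rb > K > Ca > Be.

Cs, Rb, K, Ca, Be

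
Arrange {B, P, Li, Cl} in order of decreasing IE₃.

Li > Cl > B > P

The third ionization energy removes an electron from the +2 ion. For each element: B²⁺ still has 1 valence electron; P²⁺ still has 3 valence electrons; Li²⁺ is already 1 electron into the core; Cl²⁺ still has 5 valence electrons.
Core electrons are held far more tightly than valence electrons, so Li tops the IE_3 order.
Valence configurations: B²⁺ [He]2s¹, P²⁺ [Ne]3s²3p¹, Cl²⁺ [Ne]3s²3p³.
Tabulated IE_3 (kJ/mol): B 3660, P 2914, Li 11815, Cl 3822.
So the third ionization energies run P < B < Cl < Li.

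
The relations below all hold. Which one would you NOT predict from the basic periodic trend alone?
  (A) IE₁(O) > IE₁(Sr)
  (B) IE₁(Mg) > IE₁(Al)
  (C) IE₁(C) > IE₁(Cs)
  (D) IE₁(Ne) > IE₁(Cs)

The general trend: first ionization energy increases across a period and decreases down a group.
(A) O (period 2, group 16) vs Sr (period 5, group 2): the stated order agrees with the simple trend.
(B) Mg (period 3, group 2) vs Al (period 3, group 13): the stated order contradicts the simple trend.
(C) C (period 2, group 14) vs Cs (period 6, group 1): the stated order agrees with the simple trend.
(D) Ne (period 2, group 18) vs Cs (period 6, group 1): the stated order agrees with the simple trend.
The exception is (B): Al's single 3p electron is easier to remove than one from Mg's filled 3s².

(B)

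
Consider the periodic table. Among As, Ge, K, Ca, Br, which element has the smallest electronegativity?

Smaller atoms with higher effective nuclear charge are more electronegative.
All lie in period 4, so electronegativity increases left to right.
The smallest electronegativity among these belongs to K.

K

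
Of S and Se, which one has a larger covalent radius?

S is in period 3, group 16; Se is in period 4, group 16.
Atomic radius shrinks across a period as nuclear charge pulls the same shell inward, and grows down a group as new shells are added.
All are in group 16, so atomic radius increases down the group.
So Se has the larger covalent radius (Se > S).

Se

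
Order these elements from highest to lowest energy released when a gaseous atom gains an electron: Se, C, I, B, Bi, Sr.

B is in period 2, group 13; C is in period 2, group 14; Se is in period 4, group 16; Sr is in period 5, group 2; I is in period 5, group 17; Bi is in period 6, group 15.
Atoms with high Z_eff and room in the valence shell (especially the halogens) have the most exothermic electron affinities.
Here both period and group differ, so the two effects have to be weighed against each other.
B > Sr: both effects reinforce here, so B is clearly the higher of the two.
Bi > B: the two effects oppose for this pair; the across-period effect wins (91 vs 27 kJ/mol).
C > Bi: the two effects oppose for this pair; the down-group effect wins (122 vs 91 kJ/mol).
Se > C: the two effects oppose for this pair; the across-period effect wins (195 vs 122 kJ/mol).
I > Se: the two effects oppose for this pair; the across-period effect wins (295 vs 195 kJ/mol).
Tabulated electron affinity (kJ/mol): B 27, C 122, Se 195, Sr 5, I 295, Bi 91.
So from highest to lowest: I > Se > C > Bi > B > Sr.

I, Se, C, Bi, B, Sr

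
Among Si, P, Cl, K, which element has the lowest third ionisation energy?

P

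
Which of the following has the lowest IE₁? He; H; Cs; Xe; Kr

Cs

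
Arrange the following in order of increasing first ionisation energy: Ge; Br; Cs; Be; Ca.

Across a period the outer electron is held more tightly (higher IE₁); down a group it sits in a higher shell, more shielded, and comes off more easily.
These span different periods and groups, so the two trends combine.
Ca > Cs: both effects reinforce here, so Ca is clearly the higher of the two.
Ge > Ca: Ge lies to the right of Ca in period 4, so the across-period effect alone puts Ge higher.
Be > Ge: period and group pull opposite ways; the down-group shift dominates (900 vs 762 kJ/mol).
Br > Be: period and group pull opposite ways; the across-period shift dominates (1140 vs 900 kJ/mol).
Tabulated first ionization energy (kJ/mol): Be 900, Ca 590, Ge 762, Br 1140, Cs 376.
So from lowest to highest: Cs < Ca < Ge < Be < Br.

Cs < Ca < Ge < Be < Br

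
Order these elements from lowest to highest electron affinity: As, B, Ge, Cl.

B is in period 2, group 13; Cl is in period 3, group 17; Ge is in period 4, group 14; As is in period 4, group 15.
Adding an electron releases more energy for atoms nearer the top right (short of the noble gases).
These span different periods and groups, so the two trends combine.
As > B: period and group pull opposite ways; the across-period shift dominates (78 vs 27 kJ/mol).
Ge > As: this pair runs against the simple trend — see the exception note.
Cl > Ge: relative to Ge, both the across-period and down-group shifts push Cl's electron affinity up.
Note the exception: Ge has a higher electron affinity than As, contrary to the simple trend — adding an electron to As's half-filled 4p³ is unfavourable, so Ge (4p²) has the more exothermic EA.
Tabulated electron affinity (kJ/mol): B 27, Cl 349, Ge 119, As 78.
So from lowest to highest: B < As < Ge < Cl.

B, As, Ge, Cl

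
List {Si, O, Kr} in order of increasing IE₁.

O is in period 2, group 16; Si is in period 3, group 14; Kr is in period 4, group 18.
First ionization energy rises across a period (greater Z_eff holds electrons more tightly) and falls down a group (valence electrons are farther from the nucleus).
Neither a single period nor a single group — weigh both effects.
O > Si: both effects reinforce here, so O is clearly the higher of the two.
Kr > O: period and group pull opposite ways; the across-period shift dominates (1351 vs 1314 kJ/mol).
For reference (kJ/mol): O 1314, Si 786, Kr 1351.
So from lowest to highest: Si < O < Kr.

Si, O, Kr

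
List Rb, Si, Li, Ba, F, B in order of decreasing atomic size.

Rb > Ba > Li > Si > B > F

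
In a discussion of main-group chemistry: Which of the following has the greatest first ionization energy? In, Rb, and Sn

Sn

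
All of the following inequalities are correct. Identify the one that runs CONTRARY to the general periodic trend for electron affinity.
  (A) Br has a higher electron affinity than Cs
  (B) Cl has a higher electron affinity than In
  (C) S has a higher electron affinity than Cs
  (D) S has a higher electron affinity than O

(D)

The general trend: electron affinity increases across a period and decreases down a group.
(A) Br (period 4, group 17) vs Cs (period 6, group 1): the stated order agrees with the simple trend.
(B) Cl (period 3, group 17) vs In (period 5, group 13): the stated order agrees with the simple trend.
(C) S (period 3, group 16) vs Cs (period 6, group 1): the stated order agrees with the simple trend.
(D) S (period 3, group 16) vs O (period 2, group 16): the stated order contradicts the simple trend.
The exception is (D): the compact 2p subshell of O repels the added electron more than S's larger 3p does.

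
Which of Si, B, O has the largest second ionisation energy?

O

IE_2 is the cost of taking one more electron from the +1 cation: Si⁺ still has 3 valence electrons; B⁺ still has 2 valence electrons; O⁺ still has 5 valence electrons.
All are still removing valence electrons, so compare the +1 ions as you would atoms: IE_2 generally rises across a period (higher Z_eff) and falls down a group (larger shell), subject to the usual subshell exceptions.
Valence configurations: Si⁺ [Ne]3s²3p¹, B⁺ [He]2s², O⁺ [He]2s²2p³.
Approximate IE_2 values (kJ/mol): Si 1577, B 2427, O 3388.
Putting it together, IE_2: Si < B < O.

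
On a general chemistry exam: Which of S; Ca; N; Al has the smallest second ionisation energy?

After 1 electron has been removed, what remains? S⁺ still has 5 valence electrons; Ca⁺ still has 1 valence electron; N⁺ still has 4 valence electrons; Al⁺ still has 2 valence electrons.
All are still removing valence electrons, so compare the +1 ions as you would atoms: IE_2 generally rises across a period (higher Z_eff) and falls down a group (larger shell), subject to the usual subshell exceptions.
Valence configurations: S⁺ [Ne]3s²3p³, Ca⁺ [Ar]4s¹, N⁺ [He]2s²2p², Al⁺ [Ne]3s².
Approximate IE_2 values (kJ/mol): S 2252, Ca 1145, N 2856, Al 1817.
So the second ionization energies run Ca < Al < S < N.

Ca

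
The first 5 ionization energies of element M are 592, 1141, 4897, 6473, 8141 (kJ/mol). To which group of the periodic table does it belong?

Group 2

Look for the largest jump between consecutive ionization energies: IE3/IE2 ≈ 4.3, far larger than any earlier ratio.
That jump marks the point where a core electron is being removed. So the atom has 2 valence electrons.
A main-group element with 2 valence electrons is in group 2.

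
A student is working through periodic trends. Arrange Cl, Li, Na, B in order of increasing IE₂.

Cl < B < Na < Li

IE_2 is the cost of taking one more electron from the +1 cation: Cl⁺ still has 6 valence electrons; Li⁺ is the bare [He] core; Na⁺ is the bare [Ne] core; B⁺ still has 2 valence electrons.
Pulling an electron out of a noble-gas core costs far more than removing a remaining valence electron, so Na and Li sit at the high end of IE_2.
Valence configurations: Cl⁺ [Ne]3s²3p⁴, B⁺ [He]2s².
Tabulated IE_2 (kJ/mol): Cl 2298, Li 7298, Na 4562, B 2427.
Overall IE_2 order: Cl < B < Na < Li.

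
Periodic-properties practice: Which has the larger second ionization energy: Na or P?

The second ionization energy removes an electron from the +1 ion. For each element: Na⁺ is the bare [Ne] core; P⁺ still has 4 valence electrons.
Breaking into a closed-shell core is much more expensive than removing a leftover valence electron — Na has the largest IE_2 here.
The numbers (kJ/mol): Na 4562, P 1907.
Putting it together, IE_2: P < Na.

Na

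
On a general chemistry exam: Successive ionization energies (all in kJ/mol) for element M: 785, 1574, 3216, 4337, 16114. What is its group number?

Look for the largest jump between consecutive ionization energies: IE5/IE4 ≈ 3.7, far larger than any earlier ratio.
That jump marks the point where a core electron is being removed. So the atom has 4 valence electrons.
A main-group element with 4 valence electrons is in group 14.

Group 14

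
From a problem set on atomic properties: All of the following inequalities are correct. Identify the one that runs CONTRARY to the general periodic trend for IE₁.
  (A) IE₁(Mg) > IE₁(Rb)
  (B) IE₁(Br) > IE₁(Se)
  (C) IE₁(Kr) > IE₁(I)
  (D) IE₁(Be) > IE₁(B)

(D)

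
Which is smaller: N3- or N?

N

Forming N3- adds 3 electrons to N. More electron–electron repulsion in the same shell, with unchanged nuclear charge, lets the cloud expand.
An anion is larger than its parent atom: N3- > N.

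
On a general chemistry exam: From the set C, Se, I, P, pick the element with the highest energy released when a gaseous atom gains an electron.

EA tends to increase across a period and decrease down a group, though the pattern is less regular than for IE or radius.
A diagonal step moves right (one effect) and down (the opposite effect) at once.
C > P: the two effects oppose for this pair; the down-group effect wins (122 vs 72 kJ/mol).
Se > C: period and group pull opposite ways; the across-period shift dominates (195 vs 122 kJ/mol).
I > Se: period and group pull opposite ways; the across-period shift dominates (295 vs 195 kJ/mol).
Tabulated electron affinity (kJ/mol): C 122, P 72, Se 195, I 295.
The highest energy released when a gaseous atom gains an electron among these belongs to I.

I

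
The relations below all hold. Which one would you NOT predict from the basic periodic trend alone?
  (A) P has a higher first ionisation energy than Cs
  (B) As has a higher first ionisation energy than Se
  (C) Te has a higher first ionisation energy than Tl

(B)

The general trend: first ionisation energy increases across a period and decreases down a group.
(A) P (period 3, group 15) vs Cs (period 6, group 1): the stated order agrees with the simple trend.
(B) As (period 4, group 15) vs Se (period 4, group 16): the stated order contradicts the simple trend.
(C) Te (period 5, group 16) vs Tl (period 6, group 13): the stated order agrees with the simple trend.
The exception is (B): Se (4p⁴) ionizes more easily than half-filled As (4p³).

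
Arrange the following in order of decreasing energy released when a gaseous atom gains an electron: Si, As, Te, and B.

Te > Si > As > B

EA tends to increase across a period and decrease down a group, though the pattern is less regular than for IE or radius.
These sit on a diagonal, where the across-period and down-group effects partly cancel.
As > B: period and group pull opposite ways; the across-period shift dominates (78 vs 27 kJ/mol).
Si > As: period and group pull opposite ways; the down-group shift dominates (134 vs 78 kJ/mol).
Te > Si: the two effects oppose for this pair; the across-period effect wins (190 vs 134 kJ/mol).
For reference (kJ/mol): B 27, Si 134, As 78, Te 190.
So from highest to lowest: Te > Si > As > B.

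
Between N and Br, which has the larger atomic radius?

N is in period 2, group 15; Br is in period 4, group 17.
Across a period the added protons contract the valence shell; down a group each new principal shell makes the atom larger.
Neither a single period nor a single group — weigh both effects.
Br > N: the two effects oppose for this pair; the down-group effect wins (114 vs 71 pm).
For reference (pm): N 71, Br 114.
So Br has the larger atomic radius (Br > N).

Br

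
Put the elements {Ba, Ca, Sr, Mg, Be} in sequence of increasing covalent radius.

Radius decreases left→right (rising Z_eff, same n) and increases top→bottom (higher n).
All are in group 2, so atomic radius increases down the group.
So from smallest to largest: Be < Mg < Ca < Sr < Ba.

Be < Mg < Ca < Sr < Ba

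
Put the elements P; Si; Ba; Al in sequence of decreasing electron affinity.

Si > P > Al > Ba

Al is in period 3, group 13; Si is in period 3, group 14; P is in period 3, group 15; Ba is in period 6, group 2.
Atoms with high Z_eff and room in the valence shell (especially the halogens) have the most exothermic electron affinities.
Here both period and group differ, so the two effects have to be weighed against each other.
Al > Ba: relative to Ba, both the across-period and down-group shifts push Al's electron affinity up.
P > Al: P lies to the right of Al in period 3, so the across-period effect alone puts P higher.
Si > P: this pair runs against the simple trend — see the exception note.
Note the exception: Si has a higher electron affinity than P, contrary to the simple trend — adding an electron to P's half-filled 3p³ is unfavourable, so Si (3p²) has the more exothermic EA.
Tabulated electron affinity (kJ/mol): Al 42, Si 134, P 72, Ba 14.
So from highest to lowest: Si > P > Al > Ba.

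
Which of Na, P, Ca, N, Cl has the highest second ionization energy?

Consider each +1 ion: Na⁺ is the bare [Ne] core; P⁺ still has 4 valence electrons; Ca⁺ still has 1 valence electron; N⁺ still has 4 valence electrons; Cl⁺ still has 6 valence electrons.
Core electrons are held far more tightly than valence electrons, so Na tops the IE_2 order.
Valence configurations: P⁺ [Ne]3s²3p², Ca⁺ [Ar]4s¹, N⁺ [He]2s²2p², Cl⁺ [Ne]3s²3p⁴.
Approximate IE_2 values (kJ/mol): Na 4562, P 1907, Ca 1145, N 2856, Cl 2298.
Overall IE_2 order: Ca < P < Cl < N < Na.

Na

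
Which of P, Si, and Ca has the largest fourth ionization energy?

Ca

After 3 electrons have been removed, what remains? P³⁺ still has 2 valence electrons; Si³⁺ still has 1 valence electron; Ca³⁺ is already 1 electron into the core.
Core electrons are held far more tightly than valence electrons, so Ca tops the IE_4 order.
Valence configurations: P³⁺ [Ne]3s², Si³⁺ [Ne]3s¹.
Approximate IE_4 values (kJ/mol): P 4964, Si 4356, Ca 6491.
Hence IE_4: Si < P < Ca.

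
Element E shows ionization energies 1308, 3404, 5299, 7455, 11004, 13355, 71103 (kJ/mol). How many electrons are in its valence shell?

Look for the largest jump between consecutive ionization energies: IE7/IE6 ≈ 5.3, far larger than any earlier ratio.
That jump marks the point where a core electron is being removed. So the atom has 6 valence electrons.

6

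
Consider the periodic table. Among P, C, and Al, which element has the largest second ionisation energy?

C

The second ionization energy removes an electron from the +1 ion. For each element: P⁺ still has 4 valence electrons; C⁺ still has 3 valence electrons; Al⁺ still has 2 valence electrons.
All are still removing valence electrons, so compare the +1 ions as you would atoms: IE_2 generally rises across a period (higher Z_eff) and falls down a group (larger shell), subject to the usual subshell exceptions.
Valence configurations: P⁺ [Ne]3s²3p², C⁺ [He]2s²2p¹, Al⁺ [Ne]3s².
Approximate IE_2 values (kJ/mol): P 1907, C 2353, Al 1817.
Overall IE_2 order: Al < P < C.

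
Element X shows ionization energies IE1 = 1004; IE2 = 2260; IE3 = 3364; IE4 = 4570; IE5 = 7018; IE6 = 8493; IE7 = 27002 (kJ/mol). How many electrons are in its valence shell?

6

Look for the largest jump between consecutive ionization energies: IE7/IE6 ≈ 3.2, far larger than any earlier ratio.
That jump marks the point where a core electron is being removed. So the atom has 6 valence electrons.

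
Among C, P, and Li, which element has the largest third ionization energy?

Li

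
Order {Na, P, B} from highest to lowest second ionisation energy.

After 1 electron has been removed, what remains? Na⁺ is the bare [Ne] core; P⁺ still has 4 valence electrons; B⁺ still has 2 valence electrons.
Breaking into a closed-shell core is much more expensive than removing a leftover valence electron — Na has the largest IE_2 here.
Valence configurations: P⁺ [Ne]3s²3p², B⁺ [He]2s².
Tabulated IE_2 (kJ/mol): Na 4562, P 1907, B 2427.
Overall IE_2 order: P < B < Na.

Na > B > P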